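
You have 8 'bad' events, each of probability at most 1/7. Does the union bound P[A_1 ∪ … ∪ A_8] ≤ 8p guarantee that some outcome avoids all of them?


Union bound: P[∪_{i=1}^{8} A_i] ≤ Σ_i P[A_i] ≤ 8·p = 8·(1/7) = 8/7.
Numerically: 8/7 ≈ 1.1429.
Is 8/7 < 1? NO.
Since the bound 8/7 is ≥ 1, the union bound is uninformative here; it does NOT by itself certify existence.

8·p = 8/7 ≈ 1.1429; existence NOT certified by the union bound.


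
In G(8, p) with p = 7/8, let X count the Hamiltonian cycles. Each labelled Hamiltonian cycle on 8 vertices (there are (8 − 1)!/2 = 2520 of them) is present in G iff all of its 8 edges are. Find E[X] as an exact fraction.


K_8 has (8 − 1)!/2 = 2520 labelled Hamiltonian cycles.
For each such Hamiltonian cycle H, let X_H = 1 if all 8 edges of H are present in G. Then P[X_H = 1] = p^{8} = (7/8)^{8} = 5764801/16777216.
Summing the indicators: E[X] = Σ_H E[X_H] = 2520 · p^{8} = 2520 · 5764801/16777216 = 1815912315/2097152.
Numerically: E[X] ≈ 865.894.

E[X] = 2520 · (7/8)^{8} = 1815912315/2097152 ≈ 865.894.


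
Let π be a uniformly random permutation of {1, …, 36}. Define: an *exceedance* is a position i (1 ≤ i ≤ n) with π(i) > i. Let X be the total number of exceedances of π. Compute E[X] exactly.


Write X = Σ_{i=1}^{36} X_i, where X_i = 1_{π(i) > i}.
For each fixed i, π(i) is uniform over {1, …, 36} (marginal of a uniform permutation), so P[π(i) > i] = (n − i)/n. Summing: Σ_{i=1}^{36} (n − i)/n = (0 + 1 + … + 35)/36 = 36(36 − 1)/(2·36) = (36 − 1)/2.
Hence E[X] = Σ_{i=1}^{36} (36 − i)/36 = 35/2 ≈ 17.50000.

E[X] = 35/2 = 17.50000.


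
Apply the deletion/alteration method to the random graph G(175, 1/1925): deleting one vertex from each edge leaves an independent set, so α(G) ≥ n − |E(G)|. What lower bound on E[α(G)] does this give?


E[|E(G)|] = C(175, 2)·p = 15225 · (1/1925) = 87/11.
E[α(G)] ≥ n − E[|E(G)|] = 175 − 87/11 = 1838/11.
Numerically: ≈ 167.0909.
(This is only a lower bound; the true E[α(G)] may be larger.)

E[α(G)] ≥ 1838/11 ≈ 167.0909.


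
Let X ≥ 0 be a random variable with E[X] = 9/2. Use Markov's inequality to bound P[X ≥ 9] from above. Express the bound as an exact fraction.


μ = E[X] = 9/2, a = 9.
Markov: P[X ≥ 9] ≤ μ/a = (9/2)/9 = 1/2.
Numerically: ≈ 0.500.
(Since a = 9 > μ = 4.500, the bound 1/2 is < 1 and informative.)

P[X ≥ 9] ≤ 1/2 ≈ 0.500.


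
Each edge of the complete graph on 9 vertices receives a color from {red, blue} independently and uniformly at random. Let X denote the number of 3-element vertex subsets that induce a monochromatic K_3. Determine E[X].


Let X = Σ_S X_S over the C(9, 3) = 84 subsets S of size 3, where X_S = 1 if the K_3 on S is monochromatic.
For a fixed S, the K_3 on S has C(3, 2) = 3 edges. P[all 3 edges red] = (1/2)^3, and likewise for blue, so P[monochromatic] = 2·(1/2)^3 = 2^{1 − 3} = 1/4.
By linearity of expectation: E[X] = C(9, 3) · 2^{1 − 3} = 84 · 1/4 = 21.
Numerically: E[X] ≈ 21.000000.

E[X] = C(9,3)·2^(1−C(3,2)) = 21 ≈ 21.000000.


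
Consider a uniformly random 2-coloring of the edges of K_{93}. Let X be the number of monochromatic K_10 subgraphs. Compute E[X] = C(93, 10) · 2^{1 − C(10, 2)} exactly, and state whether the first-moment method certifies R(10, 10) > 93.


E[X] = C(93, 10) · 2^{1 − 45} = 8079421007658 · 2^{−44} = 8079421007658/17592186044416.
As a reduced fraction: E[X] = 4039710503829/8796093022208 ≈ 0.459.
Is E[X] < 1? YES.
Since E[X] < 1, there exists a 2-coloring of K_{93} with no monochromatic K_10; hence R(10, 10) > 93.

E[X] = 4039710503829/8796093022208 ≈ 0.459; E[X] < 1, so R(10, 10) > 93.


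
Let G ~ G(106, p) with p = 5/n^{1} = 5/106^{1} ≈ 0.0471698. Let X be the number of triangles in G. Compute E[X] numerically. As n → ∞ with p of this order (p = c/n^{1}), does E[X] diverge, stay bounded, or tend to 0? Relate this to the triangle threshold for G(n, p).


Number of potential triangles: C(106, 3) = 192920.
Each occurs with probability p³ ≈ (0.0471698)³ ≈ 1.04952410e-04.
By linearity: E[X] = C(106, 3)·p³ ≈ 192920 · 1.04952410e-04 ≈ 20.247419.
Here α = 1, so p = 5/n is exactly at the triangle threshold p ~ 1/n. Asymptotically E[X] → c³/6 = 5³/6 = 125/6 ≈ 20.833333, a bounded constant. In this regime the triangle count is asymptotically Poisson(c³/6).

E[X] ≈ 20.247419; in regime p = Θ(1/n^{1}) E[X] stays bounded (at the triangle threshold p ~ 1/n).


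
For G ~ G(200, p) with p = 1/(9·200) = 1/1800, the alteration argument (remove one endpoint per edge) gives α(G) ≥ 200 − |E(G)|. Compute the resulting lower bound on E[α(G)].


E[|E(G)|] = C(200, 2)·p = 19900 · (1/1800) = 199/18.
E[α(G)] ≥ n − E[|E(G)|] = 200 − 199/18 = 3401/18.
Numerically: ≈ 188.944444.
(This is only a lower bound; the true E[α(G)] may be larger.)

E[α(G)] ≥ 3401/18 ≈ 188.944444.


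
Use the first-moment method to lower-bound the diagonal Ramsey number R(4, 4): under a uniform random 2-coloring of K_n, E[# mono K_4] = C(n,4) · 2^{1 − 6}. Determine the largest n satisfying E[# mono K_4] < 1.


We need C(n, 4) · 2^{1 − 6} < 1, i.e. C(n, 4) < 2^{6 − 1} = 32.
Check values of n near the boundary:
  n = 4: C(4, 4) = 1; 1 < 32? YES
  n = 5: C(5, 4) = 5; 5 < 32? YES
  n = 6: C(6, 4) = 15; 15 < 32? YES
  n = 7: C(7, 4) = 35; 35 < 32? NO
  n = 8: C(8, 4) = 70; 70 < 32? NO
  n = 9: C(9, 4) = 126; 126 < 32? NO
The largest n with C(n, 4) < 32 is n = 6 (where E[X] = 15/32 ≈ 0.469). Hence R(4, 4) > 6, i.e. R(4, 4) ≥ 7.

Largest n = 6; hence R(4, 4) > 6.


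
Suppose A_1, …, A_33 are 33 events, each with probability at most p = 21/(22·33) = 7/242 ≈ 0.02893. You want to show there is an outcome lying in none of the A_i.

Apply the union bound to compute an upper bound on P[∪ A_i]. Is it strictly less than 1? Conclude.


Union bound: P[∪_{i=1}^{33} A_i] ≤ Σ_i P[A_i] ≤ 33·p = 33·(7/242) = 21/22.
Numerically: 21/22 ≈ 0.95455.
Is 21/22 < 1? YES.
Since P[∪ A_i] ≤ 21/22 < 1, the complement has P[∩ A_i^c] ≥ 1 − 21/22 = 1/22 > 0, so some outcome avoids every A_i.

33·p = 21/22 ≈ 0.95455; existence CERTIFIED by the union bound.


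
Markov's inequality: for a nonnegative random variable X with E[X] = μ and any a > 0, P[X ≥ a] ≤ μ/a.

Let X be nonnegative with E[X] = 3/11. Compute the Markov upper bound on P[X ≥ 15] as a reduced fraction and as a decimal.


μ = E[X] = 3/11, a = 15.
Markov: P[X ≥ 15] ≤ μ/a = (3/11)/15 = 1/55.
Numerically: ≈ 0.018.
(Since a = 15 > μ = 0.273, the bound 1/55 is < 1 and informative.)

P[X ≥ 15] ≤ 1/55 ≈ 0.018.


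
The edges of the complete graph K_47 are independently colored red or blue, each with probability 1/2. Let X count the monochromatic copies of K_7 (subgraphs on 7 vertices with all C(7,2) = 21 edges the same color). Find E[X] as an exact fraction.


Let X = Σ_S X_S over the C(47, 7) = 62891499 subsets S of size 7, where X_S = 1 if the K_7 on S is monochromatic.
For a fixed S, the K_7 on S has C(7, 2) = 21 edges. P[all 21 edges red] = (1/2)^21, and likewise for blue, so P[monochromatic] = 2·(1/2)^21 = 2^{1 − 21} = 1/1048576.
Summing: E[X] = C(47, 7) · 2^{1 − 21} = 62891499 · 1/1048576 = 62891499/1048576.
Numerically: E[X] ≈ 59.97801.

E[X] = C(47,7)·2^(1−C(7,2)) = 62891499/1048576 ≈ 59.97801.


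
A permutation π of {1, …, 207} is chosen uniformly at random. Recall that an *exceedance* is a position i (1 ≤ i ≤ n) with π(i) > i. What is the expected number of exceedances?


Write X = Σ_{i=1}^{207} X_i, where X_i = 1_{π(i) > i}.
For each fixed i, π(i) is uniform over {1, …, 207} (marginal of a uniform permutation), so P[π(i) > i] = (n − i)/n. Summing: Σ_{i=1}^{207} (n − i)/n = (0 + 1 + … + 206)/207 = 207(207 − 1)/(2·207) = (207 − 1)/2.
Hence E[X] = Σ_{i=1}^{207} (207 − i)/207 = 103 ≈ 103.00000.

E[X] = 103 = 103.00000.


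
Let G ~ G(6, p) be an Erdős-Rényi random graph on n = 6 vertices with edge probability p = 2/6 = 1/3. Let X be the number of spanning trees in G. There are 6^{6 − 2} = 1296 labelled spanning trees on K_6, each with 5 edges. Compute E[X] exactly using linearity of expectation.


K_6 has 6^{6 − 2} = 1296 labelled spanning trees.
For each such spanning tree H, let X_H = 1 if all 5 edges of H are present in G. Then P[X_H = 1] = p^{5} = (1/3)^{5} = 1/243.
By linearity: E[X] = Σ_H E[X_H] = 1296 · p^{5} = 1296 · 1/243 = 16/3.
Numerically: E[X] ≈ 5.33333.

E[X] = 1296 · (1/3)^{5} = 16/3 ≈ 5.33333.


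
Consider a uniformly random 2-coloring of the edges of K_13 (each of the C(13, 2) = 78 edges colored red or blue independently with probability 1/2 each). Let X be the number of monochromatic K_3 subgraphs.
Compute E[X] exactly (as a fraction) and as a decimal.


Let X = Σ_S X_S over the C(13, 3) = 286 subsets S of size 3, where X_S = 1 if the K_3 on S is monochromatic.
For a fixed S, the K_3 on S has C(3, 2) = 3 edges. P[all 3 edges red] = (1/2)^3, and likewise for blue, so P[monochromatic] = 2·(1/2)^3 = 2^{1 − 3} = 1/4.
By linearity: E[X] = C(13, 3) · 2^{1 − 3} = 286 · 1/4 = 143/2.
Numerically: E[X] ≈ 71.50000.

E[X] = C(13,3)·2^(1−C(3,2)) = 143/2 ≈ 71.50000.


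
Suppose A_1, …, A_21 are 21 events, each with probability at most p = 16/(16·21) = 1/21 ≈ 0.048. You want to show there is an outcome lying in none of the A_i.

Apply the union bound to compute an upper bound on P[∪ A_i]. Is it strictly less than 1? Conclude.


Union bound: P[∪_{i=1}^{21} A_i] ≤ Σ_i P[A_i] ≤ 21·p = 21·(1/21) = 1.
Numerically: 1 ≈ 1.000.
Is 1 < 1? NO.
Since the bound 1 is ≥ 1, the union bound is uninformative here; it does NOT by itself certify existence.

21·p = 1 ≈ 1.000; existence NOT certified by the union bound.


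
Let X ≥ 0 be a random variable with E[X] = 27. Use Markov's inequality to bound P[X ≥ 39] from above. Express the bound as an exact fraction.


μ = E[X] = 27, a = 39.
Markov: P[X ≥ 39] ≤ μ/a = (27)/39 = 9/13.
Numerically: ≈ 0.692.
(Since a = 39 > μ = 27.000, the bound 9/13 is < 1 and informative.)

P[X ≥ 39] ≤ 9/13 ≈ 0.692.


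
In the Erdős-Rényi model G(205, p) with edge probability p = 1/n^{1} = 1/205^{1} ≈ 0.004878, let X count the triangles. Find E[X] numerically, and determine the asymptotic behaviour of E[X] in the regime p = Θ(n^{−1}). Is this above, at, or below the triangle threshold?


Number of potential triangles: C(205, 3) = 1414910.
Each occurs with probability p³ ≈ (0.004878)³ ≈ 1.1607493e-07.
By linearity: E[X] = C(205, 3)·p³ ≈ 1414910 · 1.1607493e-07 ≈ 0.16424.
Here α = 1, so p = 1/n is exactly at the triangle threshold p ~ 1/n. Asymptotically E[X] → c³/6 = 1³/6 = 1/6 ≈ 0.16667, a bounded constant. In this regime the triangle count is asymptotically Poisson(c³/6).

E[X] ≈ 0.16424; in regime p = Θ(1/n^{1}) E[X] stays bounded (at the triangle threshold p ~ 1/n).


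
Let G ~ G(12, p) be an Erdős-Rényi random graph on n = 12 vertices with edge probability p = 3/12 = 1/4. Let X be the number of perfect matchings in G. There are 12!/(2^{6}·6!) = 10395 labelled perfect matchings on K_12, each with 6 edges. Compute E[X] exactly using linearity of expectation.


K_12 has 12!/(2^{6}·6!) = 10395 labelled perfect matchings.
For each such perfect matching H, let X_H = 1 if all 6 edges of H are present in G. Then P[X_H = 1] = p^{6} = (1/4)^{6} = 1/4096.
Summing the indicators: E[X] = Σ_H E[X_H] = 10395 · p^{6} = 10395 · 1/4096 = 10395/4096.
Numerically: E[X] ≈ 2.5378.

E[X] = 10395 · (1/4)^{6} = 10395/4096 ≈ 2.5378.


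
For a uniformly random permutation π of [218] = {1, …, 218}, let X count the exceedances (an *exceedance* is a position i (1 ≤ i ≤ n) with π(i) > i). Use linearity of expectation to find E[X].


Write X = Σ_{i=1}^{218} X_i, where X_i = 1_{π(i) > i}.
For each fixed i, π(i) is uniform over {1, …, 218} (marginal of a uniform permutation), so P[π(i) > i] = (n − i)/n. Summing: Σ_{i=1}^{218} (n − i)/n = (0 + 1 + … + 217)/218 = 218(218 − 1)/(2·218) = (218 − 1)/2.
Hence E[X] = Σ_{i=1}^{218} (218 − i)/218 = 217/2 ≈ 108.5000.

E[X] = 217/2 = 108.5000.


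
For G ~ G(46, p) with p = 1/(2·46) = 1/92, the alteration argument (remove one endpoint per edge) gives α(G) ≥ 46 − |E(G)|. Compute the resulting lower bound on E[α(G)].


E[|E(G)|] = C(46, 2)·p = 1035 · (1/92) = 45/4.
E[α(G)] ≥ n − E[|E(G)|] = 46 − 45/4 = 139/4.
Numerically: ≈ 34.75000.
(This is only a lower bound; the true E[α(G)] may be larger.)

E[α(G)] ≥ 139/4 ≈ 34.75000.


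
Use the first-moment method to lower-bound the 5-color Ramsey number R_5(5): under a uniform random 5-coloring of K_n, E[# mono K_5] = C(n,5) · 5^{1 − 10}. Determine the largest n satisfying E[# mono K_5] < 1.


We need C(n, 5) · 5^{1 − 10} < 1, i.e. C(n, 5) < 5^{10 − 1} = 1953125.
Check values of n near the boundary:
  n = 45: C(45, 5) = 1221759; 1221759 < 1953125? YES
  n = 46: C(46, 5) = 1370754; 1370754 < 1953125? YES
  n = 47: C(47, 5) = 1533939; 1533939 < 1953125? YES
  n = 48: C(48, 5) = 1712304; 1712304 < 1953125? YES
  n = 49: C(49, 5) = 1906884; 1906884 < 1953125? YES
  n = 50: C(50, 5) = 2118760; 2118760 < 1953125? NO
The largest n with C(n, 5) < 1953125 is n = 49 (where E[X] = 1906884/1953125 ≈ 0.976). Hence R_5(5) > 49, i.e. R_5(5) ≥ 50.

Largest n = 49; hence R_5(5) > 49.


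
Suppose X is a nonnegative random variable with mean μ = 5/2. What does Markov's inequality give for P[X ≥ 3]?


μ = E[X] = 5/2, a = 3.
Markov: P[X ≥ 3] ≤ μ/a = (5/2)/3 = 5/6.
Numerically: ≈ 0.83333.
(Since a = 3 > μ = 2.50000, the bound 5/6 is < 1 and informative.)

P[X ≥ 3] ≤ 5/6 ≈ 0.83333.


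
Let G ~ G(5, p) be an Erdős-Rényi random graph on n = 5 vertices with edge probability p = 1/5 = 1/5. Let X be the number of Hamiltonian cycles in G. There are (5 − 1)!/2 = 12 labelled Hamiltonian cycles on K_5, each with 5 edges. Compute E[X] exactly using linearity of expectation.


K_5 has (5 − 1)!/2 = 12 labelled Hamiltonian cycles.
For each such Hamiltonian cycle H, let X_H = 1 if all 5 edges of H are present in G. Then P[X_H = 1] = p^{5} = (1/5)^{5} = 1/3125.
By linearity: E[X] = Σ_H E[X_H] = 12 · p^{5} = 12 · 1/3125 = 12/3125.
Numerically: E[X] ≈ 0.00384.

E[X] = 12 · (1/5)^{5} = 12/3125 ≈ 0.00384.


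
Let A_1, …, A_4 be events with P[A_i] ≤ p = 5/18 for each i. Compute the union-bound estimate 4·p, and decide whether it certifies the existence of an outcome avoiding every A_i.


Union bound: P[∪_{i=1}^{4} A_i] ≤ Σ_i P[A_i] ≤ 4·p = 4·(5/18) = 10/9.
Numerically: 10/9 ≈ 1.11111.
Is 10/9 < 1? NO.
Since the bound 10/9 is ≥ 1, the union bound is uninformative here; it does NOT by itself certify existence.

4·p = 10/9 ≈ 1.11111; existence NOT certified by the union bound.


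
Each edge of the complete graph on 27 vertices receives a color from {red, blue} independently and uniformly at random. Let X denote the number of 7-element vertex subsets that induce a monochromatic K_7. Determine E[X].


Let X = Σ_S X_S over the C(27, 7) = 888030 subsets S of size 7, where X_S = 1 if the K_7 on S is monochromatic.
For a fixed S, the K_7 on S has C(7, 2) = 21 edges. P[all 21 edges red] = (1/2)^21, and likewise for blue, so P[monochromatic] = 2·(1/2)^21 = 2^{1 − 21} = 1/1048576.
Summing: E[X] = C(27, 7) · 2^{1 − 21} = 888030 · 1/1048576 = 444015/524288.
Numerically: E[X] ≈ 0.846891.

E[X] = C(27,7)·2^(1−C(7,2)) = 444015/524288 ≈ 0.846891.


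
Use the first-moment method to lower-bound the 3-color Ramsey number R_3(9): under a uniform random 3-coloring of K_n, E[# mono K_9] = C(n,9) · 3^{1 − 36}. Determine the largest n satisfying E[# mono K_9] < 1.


We need C(n, 9) · 3^{1 − 36} < 1, i.e. C(n, 9) < 3^{36 − 1} = 50031545098999707.
Check values of n near the boundary:
  n = 300: C(300, 9) = 48052241692154700; 48052241692154700 < 50031545098999707? YES
  n = 301: C(301, 9) = 49533303936090975; 49533303936090975 < 50031545098999707? YES
  n = 302: C(302, 9) = 51054804739588650; 51054804739588650 < 50031545098999707? NO
  n = 303: C(303, 9) = 52617706925494425; 52617706925494425 < 50031545098999707? NO
  n = 304: C(304, 9) = 54222992899492560; 54222992899492560 < 50031545098999707? NO
The largest n with C(n, 9) < 50031545098999707 is n = 301 (where E[X] = 16511101312030325/16677181699666569 ≈ 0.9900415). Hence R_3(9) > 301, i.e. R_3(9) ≥ 302.

Largest n = 301; hence R_3(9) > 301.


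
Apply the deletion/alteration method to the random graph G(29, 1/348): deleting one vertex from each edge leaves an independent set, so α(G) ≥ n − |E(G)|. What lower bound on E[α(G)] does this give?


E[|E(G)|] = C(29, 2)·p = 406 · (1/348) = 7/6.
E[α(G)] ≥ n − E[|E(G)|] = 29 − 7/6 = 167/6.
Numerically: ≈ 27.8333.
(This is only a lower bound; the true E[α(G)] may be larger.)

E[α(G)] ≥ 167/6 ≈ 27.8333.


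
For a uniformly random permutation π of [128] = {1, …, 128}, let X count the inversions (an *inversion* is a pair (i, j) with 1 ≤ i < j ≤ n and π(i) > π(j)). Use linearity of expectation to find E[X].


Write X = Σ X_I over the C(128, 2) = 8128 pairs i < j, with X_I the indicator of one inversion.
There are 8128 indicators.
For each fixed pair i < j, the values π(i) and π(j) are two distinct elements of {1, …, 128} in uniformly random order; by symmetry P[π(i) > π(j)] = 1/2.
By linearity: E[X] = 8128 · (1/2) = C(128, 2) · (1/2) = 8128/2 = 4064 ≈ 4064.0000.

E[X] = 4064 = 4064.0000.


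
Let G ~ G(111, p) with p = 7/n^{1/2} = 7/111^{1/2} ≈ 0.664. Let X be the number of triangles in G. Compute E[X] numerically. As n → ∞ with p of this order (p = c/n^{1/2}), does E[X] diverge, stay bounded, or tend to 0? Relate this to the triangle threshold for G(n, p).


Number of potential triangles: C(111, 3) = 221815.
Each occurs with probability p³ ≈ (0.664)³ ≈ 2.93298e-01.
By linearity: E[X] = C(111, 3)·p³ ≈ 221815 · 2.93298e-01 ≈ 65057.978.
Since α = 1/2 < 1, p = c/n^{1/2} ≫ 1/n is above the triangle threshold p ~ 1/n. Asymptotically E[X] ~ (c³/6)·n^{3(1−α)} = (7³/6)·n^{1.5} → ∞; triangles are abundant w.h.p.

E[X] ≈ 65057.978; in regime p = Θ(1/n^{1/2}) E[X] diverges (above the triangle threshold p ~ 1/n).


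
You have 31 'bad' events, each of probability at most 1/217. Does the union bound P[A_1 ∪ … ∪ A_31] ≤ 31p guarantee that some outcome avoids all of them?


Union bound: P[∪_{i=1}^{31} A_i] ≤ Σ_i P[A_i] ≤ 31·p = 31·(1/217) = 1/7.
Numerically: 1/7 ≈ 0.142857.
Is 1/7 < 1? YES.
Since P[∪ A_i] ≤ 1/7 < 1, the complement has P[∩ A_i^c] ≥ 1 − 1/7 = 6/7 > 0, so some outcome avoids every A_i.

31·p = 1/7 ≈ 0.142857; existence CERTIFIED by the union bound.


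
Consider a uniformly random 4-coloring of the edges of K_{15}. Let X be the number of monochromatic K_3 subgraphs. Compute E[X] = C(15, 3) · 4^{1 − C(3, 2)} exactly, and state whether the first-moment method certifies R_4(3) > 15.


E[X] = C(15, 3) · 4^{1 − 3} = 455 · 4^{−2} = 455/16.
As a reduced fraction: E[X] = 455/16 ≈ 28.437500.
Is E[X] < 1? NO.
Since E[X] ≥ 1, the first-moment bound is inconclusive at n = 15; it does NOT by itself certify R_4(3) > 15.

E[X] = 455/16 ≈ 28.437500; E[X] ≥ 1; first-moment method inconclusive here.


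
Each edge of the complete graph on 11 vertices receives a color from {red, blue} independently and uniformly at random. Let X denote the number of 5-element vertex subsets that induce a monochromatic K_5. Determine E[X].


Let X = Σ_S X_S over the C(11, 5) = 462 subsets S of size 5, where X_S = 1 if the K_5 on S is monochromatic.
For a fixed S, the K_5 on S has C(5, 2) = 10 edges. P[all 10 edges red] = (1/2)^10, and likewise for blue, so P[monochromatic] = 2·(1/2)^10 = 2^{1 − 10} = 1/512.
By linearity: E[X] = C(11, 5) · 2^{1 − 10} = 462 · 1/512 = 231/256.
Numerically: E[X] ≈ 0.90234.

E[X] = C(11,5)·2^(1−C(5,2)) = 231/256 ≈ 0.90234.


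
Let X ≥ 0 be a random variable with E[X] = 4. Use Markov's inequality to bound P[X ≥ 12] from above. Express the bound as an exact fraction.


μ = E[X] = 4, a = 12.
Markov: P[X ≥ 12] ≤ μ/a = (4)/12 = 1/3.
Numerically: ≈ 0.333.
(Since a = 12 > μ = 4.000, the bound 1/3 is < 1 and informative.)

P[X ≥ 12] ≤ 1/3 ≈ 0.333.


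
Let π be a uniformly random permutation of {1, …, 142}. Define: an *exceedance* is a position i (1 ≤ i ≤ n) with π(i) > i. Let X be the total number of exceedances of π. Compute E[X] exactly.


Write X = Σ_{i=1}^{142} X_i, where X_i = 1_{π(i) > i}.
For each fixed i, π(i) is uniform over {1, …, 142} (marginal of a uniform permutation), so P[π(i) > i] = (n − i)/n. Summing: Σ_{i=1}^{142} (n − i)/n = (0 + 1 + … + 141)/142 = 142(142 − 1)/(2·142) = (142 − 1)/2.
Hence E[X] = Σ_{i=1}^{142} (142 − i)/142 = 141/2 ≈ 70.5000.

E[X] = 141/2 = 70.5000.


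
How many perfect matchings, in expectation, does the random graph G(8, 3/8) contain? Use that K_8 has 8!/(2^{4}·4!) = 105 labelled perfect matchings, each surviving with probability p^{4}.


K_8 has 8!/(2^{4}·4!) = 105 labelled perfect matchings.
For each such perfect matching H, let X_H = 1 if all 4 edges of H are present in G. Then P[X_H = 1] = p^{4} = (3/8)^{4} = 81/4096.
Summing the indicators: E[X] = Σ_H E[X_H] = 105 · p^{4} = 105 · 81/4096 = 8505/4096.
Numerically: E[X] ≈ 2.08.

E[X] = 105 · (3/8)^{4} = 8505/4096 ≈ 2.08.


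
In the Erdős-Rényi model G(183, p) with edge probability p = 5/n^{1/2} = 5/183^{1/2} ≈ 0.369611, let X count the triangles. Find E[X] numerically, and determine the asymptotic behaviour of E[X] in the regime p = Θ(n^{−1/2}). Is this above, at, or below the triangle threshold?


Number of potential triangles: C(183, 3) = 1004731.
Each occurs with probability p³ ≈ (0.369611)³ ≈ 5.04932562e-02.
By linearity: E[X] = C(183, 3)·p³ ≈ 1004731 · 5.04932562e-02 ≈ 50732.139808.
Since α = 1/2 < 1, p = c/n^{1/2} ≫ 1/n is above the triangle threshold p ~ 1/n. Asymptotically E[X] ~ (c³/6)·n^{3(1−α)} = (5³/6)·n^{1.5} → ∞; triangles are abundant w.h.p.

E[X] ≈ 50732.139808; in regime p = Θ(1/n^{1/2}) E[X] diverges (above the triangle threshold p ~ 1/n).


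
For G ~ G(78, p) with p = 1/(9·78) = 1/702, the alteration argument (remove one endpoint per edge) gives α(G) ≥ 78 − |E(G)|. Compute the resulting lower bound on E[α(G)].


E[|E(G)|] = C(78, 2)·p = 3003 · (1/702) = 77/18.
E[α(G)] ≥ n − E[|E(G)|] = 78 − 77/18 = 1327/18.
Numerically: ≈ 73.7222.
(This is only a lower bound; the true E[α(G)] may be larger.)

E[α(G)] ≥ 1327/18 ≈ 73.7222.


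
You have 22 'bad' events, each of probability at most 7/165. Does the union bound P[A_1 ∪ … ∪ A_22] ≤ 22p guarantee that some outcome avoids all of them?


Union bound: P[∪_{i=1}^{22} A_i] ≤ Σ_i P[A_i] ≤ 22·p = 22·(7/165) = 14/15.
Numerically: 14/15 ≈ 0.93333.
Is 14/15 < 1? YES.
Since P[∪ A_i] ≤ 14/15 < 1, the complement has P[∩ A_i^c] ≥ 1 − 14/15 = 1/15 > 0, so some outcome avoids every A_i.

22·p = 14/15 ≈ 0.93333; existence CERTIFIED by the union bound.


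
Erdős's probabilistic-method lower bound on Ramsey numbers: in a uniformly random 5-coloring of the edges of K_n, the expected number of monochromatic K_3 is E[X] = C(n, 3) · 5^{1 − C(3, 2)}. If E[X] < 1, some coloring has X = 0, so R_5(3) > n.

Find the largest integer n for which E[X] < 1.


We need C(n, 3) · 5^{1 − 3} < 1, i.e. C(n, 3) < 5^{3 − 1} = 25.
Check values of n near the boundary:
  n = 3: C(3, 3) = 1; 1 < 25? YES
  n = 4: C(4, 3) = 4; 4 < 25? YES
  n = 5: C(5, 3) = 10; 10 < 25? YES
  n = 6: C(6, 3) = 20; 20 < 25? YES
  n = 7: C(7, 3) = 35; 35 < 25? NO
  n = 8: C(8, 3) = 56; 56 < 25? NO
The largest n with C(n, 3) < 25 is n = 6 (where E[X] = 4/5 ≈ 0.800000). Hence R_5(3) > 6, i.e. R_5(3) ≥ 7.

Largest n = 6; hence R_5(3) > 6.


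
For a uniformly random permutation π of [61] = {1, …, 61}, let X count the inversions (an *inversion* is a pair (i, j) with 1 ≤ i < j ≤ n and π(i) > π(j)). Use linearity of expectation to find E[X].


Write X = Σ X_I over the C(61, 2) = 1830 pairs i < j, with X_I the indicator of one inversion.
There are 1830 indicators.
For each fixed pair i < j, the values π(i) and π(j) are two distinct elements of {1, …, 61} in uniformly random order; by symmetry P[π(i) > π(j)] = 1/2.
By linearity: E[X] = 1830 · (1/2) = C(61, 2) · (1/2) = 1830/2 = 915 ≈ 915.0000.

E[X] = 915 = 915.0000.


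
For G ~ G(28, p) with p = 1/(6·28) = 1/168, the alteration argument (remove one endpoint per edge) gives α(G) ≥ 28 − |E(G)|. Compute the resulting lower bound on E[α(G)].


E[|E(G)|] = C(28, 2)·p = 378 · (1/168) = 9/4.
E[α(G)] ≥ n − E[|E(G)|] = 28 − 9/4 = 103/4.
Numerically: ≈ 25.75000.
(This is only a lower bound; the true E[α(G)] may be larger.)

E[α(G)] ≥ 103/4 ≈ 25.75000.


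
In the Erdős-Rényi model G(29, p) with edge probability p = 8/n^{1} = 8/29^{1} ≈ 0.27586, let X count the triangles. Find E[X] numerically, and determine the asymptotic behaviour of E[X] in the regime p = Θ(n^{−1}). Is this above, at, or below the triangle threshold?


Number of potential triangles: C(29, 3) = 3654.
Each occurs with probability p³ ≈ (0.27586)³ ≈ 2.0993071e-02.
By linearity: E[X] = C(29, 3)·p³ ≈ 3654 · 2.0993071e-02 ≈ 76.70868.
Here α = 1, so p = 8/n is exactly at the triangle threshold p ~ 1/n. Asymptotically E[X] → c³/6 = 8³/6 = 256/3 ≈ 85.33333, a bounded constant. In this regime the triangle count is asymptotically Poisson(c³/6).

E[X] ≈ 76.70868; in regime p = Θ(1/n^{1}) E[X] stays bounded (at the triangle threshold p ~ 1/n).


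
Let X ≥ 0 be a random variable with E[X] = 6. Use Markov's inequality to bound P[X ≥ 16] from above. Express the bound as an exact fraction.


μ = E[X] = 6, a = 16.
Markov: P[X ≥ 16] ≤ μ/a = (6)/16 = 3/8.
Numerically: ≈ 0.375000.
(Since a = 16 > μ = 6.000000, the bound 3/8 is < 1 and informative.)

P[X ≥ 16] ≤ 3/8 ≈ 0.375000.


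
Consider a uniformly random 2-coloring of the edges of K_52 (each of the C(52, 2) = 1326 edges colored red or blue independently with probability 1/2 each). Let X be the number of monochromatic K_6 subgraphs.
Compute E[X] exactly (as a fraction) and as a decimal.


Let X = Σ_S X_S over the C(52, 6) = 20358520 subsets S of size 6, where X_S = 1 if the K_6 on S is monochromatic.
For a fixed S, the K_6 on S has C(6, 2) = 15 edges. P[all 15 edges red] = (1/2)^15, and likewise for blue, so P[monochromatic] = 2·(1/2)^15 = 2^{1 − 15} = 1/16384.
By linearity of expectation: E[X] = C(52, 6) · 2^{1 − 15} = 20358520 · 1/16384 = 2544815/2048.
Numerically: E[X] ≈ 1242.585.

E[X] = C(52,6)·2^(1−C(6,2)) = 2544815/2048 ≈ 1242.585.


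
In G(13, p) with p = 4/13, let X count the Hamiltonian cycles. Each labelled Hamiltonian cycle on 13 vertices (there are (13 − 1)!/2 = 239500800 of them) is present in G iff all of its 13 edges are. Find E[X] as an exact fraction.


K_13 has (13 − 1)!/2 = 239500800 labelled Hamiltonian cycles.
For each such Hamiltonian cycle H, let X_H = 1 if all 13 edges of H are present in G. Then P[X_H = 1] = p^{13} = (4/13)^{13} = 67108864/302875106592253.
Summing the indicators: E[X] = Σ_H E[X_H] = 239500800 · p^{13} = 239500800 · 67108864/302875106592253 = 16072626615091200/302875106592253.
Numerically: E[X] ≈ 53.0668.

E[X] = 239500800 · (4/13)^{13} = 16072626615091200/302875106592253 ≈ 53.0668.


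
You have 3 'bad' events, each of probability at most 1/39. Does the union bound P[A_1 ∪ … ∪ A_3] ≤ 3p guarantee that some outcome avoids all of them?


Union bound: P[∪_{i=1}^{3} A_i] ≤ Σ_i P[A_i] ≤ 3·p = 3·(1/39) = 1/13.
Numerically: 1/13 ≈ 0.0769231.
Is 1/13 < 1? YES.
Since P[∪ A_i] ≤ 1/13 < 1, the complement has P[∩ A_i^c] ≥ 1 − 1/13 = 12/13 > 0, so some outcome avoids every A_i.

3·p = 1/13 ≈ 0.0769231; existence CERTIFIED by the union bound.


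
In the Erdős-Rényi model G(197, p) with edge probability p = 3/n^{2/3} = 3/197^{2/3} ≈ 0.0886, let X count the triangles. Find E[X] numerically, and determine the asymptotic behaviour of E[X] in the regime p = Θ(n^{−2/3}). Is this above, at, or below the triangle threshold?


Number of potential triangles: C(197, 3) = 1254890.
Each occurs with probability p³ ≈ (0.0886)³ ≈ 6.95715e-04.
By linearity: E[X] = C(197, 3)·p³ ≈ 1254890 · 6.95715e-04 ≈ 873.046.
Since α = 2/3 < 1, p = c/n^{2/3} ≫ 1/n is above the triangle threshold p ~ 1/n. Asymptotically E[X] ~ (c³/6)·n^{3(1−α)} = (3³/6)·n^{1} → ∞; triangles are abundant w.h.p.

E[X] ≈ 873.046; in regime p = Θ(1/n^{2/3}) E[X] diverges (above the triangle threshold p ~ 1/n).


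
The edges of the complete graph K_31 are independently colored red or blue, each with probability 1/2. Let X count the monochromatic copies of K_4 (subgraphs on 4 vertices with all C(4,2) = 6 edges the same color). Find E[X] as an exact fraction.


Let X = Σ_S X_S over the C(31, 4) = 31465 subsets S of size 4, where X_S = 1 if the K_4 on S is monochromatic.
For a fixed S, the K_4 on S has C(4, 2) = 6 edges. P[all 6 edges red] = (1/2)^6, and likewise for blue, so P[monochromatic] = 2·(1/2)^6 = 2^{1 − 6} = 1/32.
By linearity of expectation: E[X] = C(31, 4) · 2^{1 − 6} = 31465 · 1/32 = 31465/32.
Numerically: E[X] ≈ 983.281250.

E[X] = C(31,4)·2^(1−C(4,2)) = 31465/32 ≈ 983.281250.


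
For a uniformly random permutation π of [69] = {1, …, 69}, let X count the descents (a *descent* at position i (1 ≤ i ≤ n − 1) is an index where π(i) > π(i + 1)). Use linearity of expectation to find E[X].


Write X = Σ X_I over i = 1, …, 68, with X_I the indicator of one descent.
There are 68 indicators.
For each fixed i, the pair (π(i), π(i+1)) is a uniformly random ordered pair of distinct values from {1, …, 69}; by symmetry P[π(i) > π(i+1)] = 1/2.
By linearity: E[X] = 68 · (1/2) = (69 − 1) · (1/2) = 34 ≈ 34.000000.

E[X] = 34 = 34.000000.


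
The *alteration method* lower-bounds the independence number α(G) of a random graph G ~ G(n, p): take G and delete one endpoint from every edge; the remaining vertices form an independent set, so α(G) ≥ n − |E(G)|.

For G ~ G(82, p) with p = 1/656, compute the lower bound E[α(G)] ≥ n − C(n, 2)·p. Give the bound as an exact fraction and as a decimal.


E[|E(G)|] = C(82, 2)·p = 3321 · (1/656) = 81/16.
E[α(G)] ≥ n − E[|E(G)|] = 82 − 81/16 = 1231/16.
Numerically: ≈ 76.93750.
(This is only a lower bound; the true E[α(G)] may be larger.)

E[α(G)] ≥ 1231/16 ≈ 76.93750.


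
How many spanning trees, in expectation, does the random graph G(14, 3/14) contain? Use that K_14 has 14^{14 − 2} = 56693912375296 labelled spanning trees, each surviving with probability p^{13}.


K_14 has 14^{14 − 2} = 56693912375296 labelled spanning trees.
For each such spanning tree H, let X_H = 1 if all 13 edges of H are present in G. Then P[X_H = 1] = p^{13} = (3/14)^{13} = 1594323/793714773254144.
Summing the indicators: E[X] = Σ_H E[X_H] = 56693912375296 · p^{13} = 56693912375296 · 1594323/793714773254144 = 1594323/14.
Numerically: E[X] ≈ 1.1388e+05.

E[X] = 56693912375296 · (3/14)^{13} = 1594323/14 ≈ 1.1388e+05.


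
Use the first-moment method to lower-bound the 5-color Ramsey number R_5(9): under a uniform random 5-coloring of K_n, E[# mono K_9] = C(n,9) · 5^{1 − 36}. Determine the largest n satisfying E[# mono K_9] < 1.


We need C(n, 9) · 5^{1 − 36} < 1, i.e. C(n, 9) < 5^{36 − 1} = 2910383045673370361328125.
Check values of n near the boundary:
  n = 2165: C(2165, 9) = 2832220612024886803272630; 2832220612024886803272630 < 2910383045673370361328125? YES
  n = 2166: C(2166, 9) = 2844037944203015677277940; 2844037944203015677277940 < 2910383045673370361328125? YES
  n = 2167: C(2167, 9) = 2855899084841489792706810; 2855899084841489792706810 < 2910383045673370361328125? YES
  n = 2168: C(2168, 9) = 2867804175977929537095120; 2867804175977929537095120 < 2910383045673370361328125? YES
  n = 2169: C(2169, 9) = 2879753360044504243499683; 2879753360044504243499683 < 2910383045673370361328125? YES
  n = 2170: C(2170, 9) = 2891746779868845075610510; 2891746779868845075610510 < 2910383045673370361328125? YES
  n = 2171: C(2171, 9) = 2903784578674959601827205; 2903784578674959601827205 < 2910383045673370361328125? YES
  n = 2172: C(2172, 9) = 2915866900084148060642020; 2915866900084148060642020 < 2910383045673370361328125? NO
  n = 2173: C(2173, 9) = 2927993888115921319674265; 2927993888115921319674265 < 2910383045673370361328125? NO
The largest n with C(n, 9) < 2910383045673370361328125 is n = 2171 (where E[X] = 580756915734991920365441/582076609134674072265625 ≈ 0.9977328). Hence R_5(9) > 2171, i.e. R_5(9) ≥ 2172.

Largest n = 2171; hence R_5(9) > 2171.


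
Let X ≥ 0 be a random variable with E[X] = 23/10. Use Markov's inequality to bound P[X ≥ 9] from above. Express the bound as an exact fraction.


μ = E[X] = 23/10, a = 9.
Markov: P[X ≥ 9] ≤ μ/a = (23/10)/9 = 23/90.
Numerically: ≈ 0.2556.
(Since a = 9 > μ = 2.3000, the bound 23/90 is < 1 and informative.)

P[X ≥ 9] ≤ 23/90 ≈ 0.2556.


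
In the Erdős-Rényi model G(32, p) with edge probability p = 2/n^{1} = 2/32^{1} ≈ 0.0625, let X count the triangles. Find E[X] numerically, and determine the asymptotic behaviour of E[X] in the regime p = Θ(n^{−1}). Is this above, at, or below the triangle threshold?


Number of potential triangles: C(32, 3) = 4960.
Each occurs with probability p³ ≈ (0.0625)³ ≈ 2.441406e-04.
By linearity: E[X] = C(32, 3)·p³ ≈ 4960 · 2.441406e-04 ≈ 1.2109.
Here α = 1, so p = 2/n is exactly at the triangle threshold p ~ 1/n. Asymptotically E[X] → c³/6 = 2³/6 = 4/3 ≈ 1.3333, a bounded constant. In this regime the triangle count is asymptotically Poisson(c³/6).

E[X] ≈ 1.2109; in regime p = Θ(1/n^{1}) E[X] stays bounded (at the triangle threshold p ~ 1/n).


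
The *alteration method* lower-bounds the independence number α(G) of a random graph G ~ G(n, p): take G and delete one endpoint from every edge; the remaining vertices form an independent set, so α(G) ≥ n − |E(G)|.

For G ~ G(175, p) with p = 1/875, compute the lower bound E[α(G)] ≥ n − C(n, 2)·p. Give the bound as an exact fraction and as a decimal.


E[|E(G)|] = C(175, 2)·p = 15225 · (1/875) = 87/5.
E[α(G)] ≥ n − E[|E(G)|] = 175 − 87/5 = 788/5.
Numerically: ≈ 157.600000.
(This is only a lower bound; the true E[α(G)] may be larger.)

E[α(G)] ≥ 788/5 ≈ 157.600000.


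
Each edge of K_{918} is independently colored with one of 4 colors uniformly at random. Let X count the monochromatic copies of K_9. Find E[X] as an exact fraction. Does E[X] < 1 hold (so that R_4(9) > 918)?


E[X] = C(918, 9) · 4^{1 − 36} = 1226696518272037432620 · 4^{−35} = 1226696518272037432620/1180591620717411303424.
As a reduced fraction: E[X] = 306674129568009358155/295147905179352825856 ≈ 1.039052.
Is E[X] < 1? NO.
Since E[X] ≥ 1, the first-moment bound is inconclusive at n = 918; it does NOT by itself certify R_4(9) > 918.

E[X] = 306674129568009358155/295147905179352825856 ≈ 1.039052; E[X] ≥ 1; first-moment method inconclusive here.


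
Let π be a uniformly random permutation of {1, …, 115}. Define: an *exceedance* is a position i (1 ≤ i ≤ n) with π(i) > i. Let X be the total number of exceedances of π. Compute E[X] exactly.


Write X = Σ_{i=1}^{115} X_i, where X_i = 1_{π(i) > i}.
For each fixed i, π(i) is uniform over {1, …, 115} (marginal of a uniform permutation), so P[π(i) > i] = (n − i)/n. Summing: Σ_{i=1}^{115} (n − i)/n = (0 + 1 + … + 114)/115 = 115(115 − 1)/(2·115) = (115 − 1)/2.
Hence E[X] = Σ_{i=1}^{115} (115 − i)/115 = 57 ≈ 57.0000.

E[X] = 57 = 57.0000.


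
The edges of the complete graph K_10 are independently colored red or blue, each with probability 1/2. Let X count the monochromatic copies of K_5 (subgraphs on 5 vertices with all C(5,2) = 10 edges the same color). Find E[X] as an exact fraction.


Let X = Σ_S X_S over the C(10, 5) = 252 subsets S of size 5, where X_S = 1 if the K_5 on S is monochromatic.
For a fixed S, the K_5 on S has C(5, 2) = 10 edges. P[all 10 edges red] = (1/2)^10, and likewise for blue, so P[monochromatic] = 2·(1/2)^10 = 2^{1 − 10} = 1/512.
Summing: E[X] = C(10, 5) · 2^{1 − 10} = 252 · 1/512 = 63/128.
Numerically: E[X] ≈ 0.4922.

E[X] = C(10,5)·2^(1−C(5,2)) = 63/128 ≈ 0.4922.


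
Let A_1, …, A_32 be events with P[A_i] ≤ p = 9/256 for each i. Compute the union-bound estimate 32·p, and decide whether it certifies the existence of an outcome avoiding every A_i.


Union bound: P[∪_{i=1}^{32} A_i] ≤ Σ_i P[A_i] ≤ 32·p = 32·(9/256) = 9/8.
Numerically: 9/8 ≈ 1.1250.
Is 9/8 < 1? NO.
Since the bound 9/8 is ≥ 1, the union bound is uninformative here; it does NOT by itself certify existence.

32·p = 9/8 ≈ 1.1250; existence NOT certified by the union bound.


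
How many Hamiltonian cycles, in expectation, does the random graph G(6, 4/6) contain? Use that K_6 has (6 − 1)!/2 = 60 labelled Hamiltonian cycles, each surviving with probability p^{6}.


K_6 has (6 − 1)!/2 = 60 labelled Hamiltonian cycles.
For each such Hamiltonian cycle H, let X_H = 1 if all 6 edges of H are present in G. Then P[X_H = 1] = p^{6} = (2/3)^{6} = 64/729.
By linearity: E[X] = Σ_H E[X_H] = 60 · p^{6} = 60 · 64/729 = 1280/243.
Numerically: E[X] ≈ 5.27.

E[X] = 60 · (2/3)^{6} = 1280/243 ≈ 5.27.


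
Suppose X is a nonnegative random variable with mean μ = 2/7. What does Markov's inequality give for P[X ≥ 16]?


μ = E[X] = 2/7, a = 16.
Markov: P[X ≥ 16] ≤ μ/a = (2/7)/16 = 1/56.
Numerically: ≈ 0.01786.
(Since a = 16 > μ = 0.28571, the bound 1/56 is < 1 and informative.)

P[X ≥ 16] ≤ 1/56 ≈ 0.01786.


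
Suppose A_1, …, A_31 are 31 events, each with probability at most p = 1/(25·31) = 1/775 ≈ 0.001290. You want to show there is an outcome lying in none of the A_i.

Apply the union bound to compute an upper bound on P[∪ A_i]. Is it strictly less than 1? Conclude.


Union bound: P[∪_{i=1}^{31} A_i] ≤ Σ_i P[A_i] ≤ 31·p = 31·(1/775) = 1/25.
Numerically: 1/25 ≈ 0.040000.
Is 1/25 < 1? YES.
Since P[∪ A_i] ≤ 1/25 < 1, the complement has P[∩ A_i^c] ≥ 1 − 1/25 = 24/25 > 0, so some outcome avoids every A_i.

31·p = 1/25 ≈ 0.040000; existence CERTIFIED by the union bound.


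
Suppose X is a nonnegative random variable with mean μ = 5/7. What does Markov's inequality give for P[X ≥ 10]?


μ = E[X] = 5/7, a = 10.
Markov: P[X ≥ 10] ≤ μ/a = (5/7)/10 = 1/14.
Numerically: ≈ 0.071429.
(Since a = 10 > μ = 0.714286, the bound 1/14 is < 1 and informative.)

P[X ≥ 10] ≤ 1/14 ≈ 0.071429.


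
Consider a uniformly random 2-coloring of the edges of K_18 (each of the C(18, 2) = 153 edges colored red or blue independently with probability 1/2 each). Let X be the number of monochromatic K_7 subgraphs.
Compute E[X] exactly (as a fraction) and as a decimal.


Let X = Σ_S X_S over the C(18, 7) = 31824 subsets S of size 7, where X_S = 1 if the K_7 on S is monochromatic.
For a fixed S, the K_7 on S has C(7, 2) = 21 edges. P[all 21 edges red] = (1/2)^21, and likewise for blue, so P[monochromatic] = 2·(1/2)^21 = 2^{1 − 21} = 1/1048576.
By linearity: E[X] = C(18, 7) · 2^{1 − 21} = 31824 · 1/1048576 = 1989/65536.
Numerically: E[X] ≈ 0.030.

E[X] = C(18,7)·2^(1−C(7,2)) = 1989/65536 ≈ 0.030.


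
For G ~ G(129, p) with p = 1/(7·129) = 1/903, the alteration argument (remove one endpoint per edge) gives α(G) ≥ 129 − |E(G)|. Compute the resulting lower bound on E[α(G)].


E[|E(G)|] = C(129, 2)·p = 8256 · (1/903) = 64/7.
E[α(G)] ≥ n − E[|E(G)|] = 129 − 64/7 = 839/7.
Numerically: ≈ 119.8571.
(This is only a lower bound; the true E[α(G)] may be larger.)

E[α(G)] ≥ 839/7 ≈ 119.8571.
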